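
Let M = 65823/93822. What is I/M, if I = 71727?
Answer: 2243190198/21941 ≈ 1.0224e+5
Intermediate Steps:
M = 21941/31274 (M = 65823*(1/93822) = 21941/31274 ≈ 0.70157)
I/M = 71727/(21941/31274) = 71727*(31274/21941) = 2243190198/21941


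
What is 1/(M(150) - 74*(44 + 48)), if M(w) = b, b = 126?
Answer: -1/6682 ≈ -0.00014966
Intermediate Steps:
M(w) = 126
1/(M(150) - 74*(44 + 48)) = 1/(126 - 74*(44 + 48)) = 1/(126 - 74*92) = 1/(126 - 6808) = 1/(-6682) = -1/6682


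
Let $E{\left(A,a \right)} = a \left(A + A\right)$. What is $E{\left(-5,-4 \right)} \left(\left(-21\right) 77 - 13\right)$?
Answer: $-65200$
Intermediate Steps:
$E{\left(A,a \right)} = 2 A a$ ($E{\left(A,a \right)} = a 2 A = 2 A a$)
$E{\left(-5,-4 \right)} \left(\left(-21\right) 77 - 13\right) = 2 \left(-5\right) \left(-4\right) \left(\left(-21\right) 77 - 13\right) = 40 \left(-1617 - 13\right) = 40 \left(-1630\right) = -65200$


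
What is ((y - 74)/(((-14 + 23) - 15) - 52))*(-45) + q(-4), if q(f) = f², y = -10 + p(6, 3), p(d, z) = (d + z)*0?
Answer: -1426/29 ≈ -49.172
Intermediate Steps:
p(d, z) = 0
y = -10 (y = -10 + 0 = -10)
((y - 74)/(((-14 + 23) - 15) - 52))*(-45) + q(-4) = ((-10 - 74)/(((-14 + 23) - 15) - 52))*(-45) + (-4)² = -84/((9 - 15) - 52)*(-45) + 16 = -84/(-6 - 52)*(-45) + 16 = -84/(-58)*(-45) + 16 = -84*(-1/58)*(-45) + 16 = (42/29)*(-45) + 16 = -1890/29 + 16 = -1426/29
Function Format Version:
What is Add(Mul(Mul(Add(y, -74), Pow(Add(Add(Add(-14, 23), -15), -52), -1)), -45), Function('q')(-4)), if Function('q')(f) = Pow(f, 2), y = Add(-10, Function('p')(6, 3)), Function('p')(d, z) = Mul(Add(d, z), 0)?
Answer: Rational(-1426, 29) ≈ -49.172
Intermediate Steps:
Function('p')(d, z) = 0
y = -10 (y = Add(-10, 0) = -10)
Add(Mul(Mul(Add(y, -74), Pow(Add(Add(Add(-14, 23), -15), -52), -1)), -45), Function('q')(-4)) = Add(Mul(Mul(Add(-10, -74), Pow(Add(Add(Add(-14, 23), -15), -52), -1)), -45), Pow(-4, 2)) = Add(Mul(Mul(-84, Pow(Add(Add(9, -15), -52), -1)), -45), 16) = Add(Mul(Mul(-84, Pow(Add(-6, -52), -1)), -45), 16) = Add(Mul(Mul(-84, Pow(-58, -1)), -45), 16) = Add(Mul(Mul(-84, Rational(-1, 58)), -45), 16) = Add(Mul(Rational(42, 29), -45), 16) = Add(Rational(-1890, 29), 16) = Rational(-1426, 29)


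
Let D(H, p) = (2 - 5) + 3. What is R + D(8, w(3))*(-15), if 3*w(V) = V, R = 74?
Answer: 74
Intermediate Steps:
w(V) = V/3
D(H, p) = 0 (D(H, p) = -3 + 3 = 0)
R + D(8, w(3))*(-15) = 74 + 0*(-15) = 74 + 0 = 74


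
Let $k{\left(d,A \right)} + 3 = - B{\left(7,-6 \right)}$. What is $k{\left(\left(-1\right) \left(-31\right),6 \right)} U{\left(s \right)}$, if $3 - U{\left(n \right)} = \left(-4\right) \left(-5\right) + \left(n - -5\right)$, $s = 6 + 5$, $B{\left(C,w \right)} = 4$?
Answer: $231$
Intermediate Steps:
$k{\left(d,A \right)} = -7$ ($k{\left(d,A \right)} = -3 - 4 = -7$)
$s = 11$
$U{\left(n \right)} = -22 - n$ ($U{\left(n \right)} = 3 - \left(\left(-4\right) \left(-5\right) + \left(n - -5\right)\right) = 3 - \left(20 + \left(n + 5\right)\right) = 3 - \left(20 + \left(5 + n\right)\right) = 3 - \left(25 + n\right) = -22 - n$)
$k{\left(\left(-1\right) \left(-31\right),6 \right)} U{\left(s \right)} = - 7 \left(-22 - 11\right) = \left(-7\right) \left(-33\right) = 231$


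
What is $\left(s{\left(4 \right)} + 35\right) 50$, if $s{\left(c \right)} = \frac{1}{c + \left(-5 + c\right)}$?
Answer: $\frac{5300}{3} \approx 1766.7$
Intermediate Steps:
$s{\left(c \right)} = \frac{1}{-5 + 2 c}$
$\left(s{\left(4 \right)} + 35\right) 50 = \left(\frac{1}{-5 + 2 \cdot 4} + 35\right) 50 = \left(\frac{1}{-5 + 8} + 35\right) 50 = \left(\frac{1}{3} + 35\right) 50 = \frac{106}{3} \cdot 50 = \frac{5300}{3}$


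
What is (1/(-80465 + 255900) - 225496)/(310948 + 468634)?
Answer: -39559890759/136765968170 ≈ -0.28925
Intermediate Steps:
(1/(-80465 + 255900) - 225496)/(310948 + 468634) = (1/175435 - 225496)/779582 = (1/175435 - 225496)*(1/779582) = -39559890759/175435*1/779582 = -39559890759/136765968170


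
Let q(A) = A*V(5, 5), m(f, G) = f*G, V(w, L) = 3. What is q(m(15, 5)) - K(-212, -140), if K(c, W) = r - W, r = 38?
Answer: 47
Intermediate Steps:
K(c, W) = 38 - W
m(f, G) = G*f
q(A) = 3*A (q(A) = A*3 = 3*A)
q(m(15, 5)) - K(-212, -140) = 3*(5*15) - (38 - 1*(-140)) = 3*75 - (38 + 140) = 225 - 1*178 = 225 - 178 = 47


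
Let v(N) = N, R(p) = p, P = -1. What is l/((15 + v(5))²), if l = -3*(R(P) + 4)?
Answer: -9/400 ≈ -0.022500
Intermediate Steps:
l = -9 (l = -3*(-1 + 4) = -3*3 = -9)
l/((15 + v(5))²) = -9/(15 + 5)² = -9/(20²) = -9/400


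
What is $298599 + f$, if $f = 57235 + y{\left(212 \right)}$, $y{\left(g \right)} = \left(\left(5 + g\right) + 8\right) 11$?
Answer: $358309$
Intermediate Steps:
$y{\left(g \right)} = 143 + 11 g$ ($y{\left(g \right)} = \left(13 + g\right) 11 = 143 + 11 g$)
$f = 59710$ ($f = 57235 + \left(143 + 11 \cdot 212\right) = 57235 + \left(143 + 2332\right) = 57235 + 2475 = 59710$)
$298599 + f = 298599 + 59710 = 358309$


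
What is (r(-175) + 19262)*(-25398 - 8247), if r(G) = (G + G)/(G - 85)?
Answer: -16850997315/26 ≈ -6.4812e+8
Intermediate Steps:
r(G) = 2*G/(-85 + G) (r(G) = (2*G)/(-85 + G) = 2*G/(-85 + G))
(r(-175) + 19262)*(-25398 - 8247) = (2*(-175)/(-85 - 175) + 19262)*(-25398 - 8247) = (2*(-175)/(-260) + 19262)*(-33645) = (2*(-175)*(-1/260) + 19262)*(-33645) = (35/26 + 19262)*(-33645) = (500847/26)*(-33645) = -16850997315/26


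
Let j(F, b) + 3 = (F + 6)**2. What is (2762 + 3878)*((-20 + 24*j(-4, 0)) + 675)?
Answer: 4508560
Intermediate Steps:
j(F, b) = -3 + (6 + F)**2 (j(F, b) = -3 + (F + 6)**2 = -3 + (6 + F)**2)
(2762 + 3878)*((-20 + 24*j(-4, 0)) + 675) = (2762 + 3878)*((-20 + 24*(-3 + (6 - 4)**2)) + 675) = 6640*((-20 + 24*(-3 + 2**2)) + 675) = 6640*((-20 + 24*(-3 + 4)) + 675) = 6640*((-20 + 24*1) + 675) = 6640*((-20 + 24) + 675) = 6640*(4 + 675) = 6640*679 = 4508560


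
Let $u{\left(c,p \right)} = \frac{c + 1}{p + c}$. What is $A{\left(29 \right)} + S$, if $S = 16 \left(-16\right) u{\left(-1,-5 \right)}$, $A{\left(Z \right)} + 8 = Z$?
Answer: $21$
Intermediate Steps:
$A{\left(Z \right)} = -8 + Z$
$u{\left(c,p \right)} = \frac{1 + c}{c + p}$
$S = 0$ ($S = 16 \left(-16\right) \frac{1 - 1}{-1 - 5} = - 256 \frac{1}{-6} \cdot 0 = - 256 \left(\left(- \frac{1}{6}\right) 0\right) = \left(-256\right) 0 = 0$)
$A{\left(29 \right)} + S = \left(-8 + 29\right) + 0 = 21 + 0 = 21$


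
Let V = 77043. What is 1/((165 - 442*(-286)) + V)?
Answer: 1/203620 ≈ 4.9111e-6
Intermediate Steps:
1/((165 - 442*(-286)) + V) = 1/((165 - 442*(-286)) + 77043) = 1/((165 + 126412) + 77043) = 1/(126577 + 77043) = 1/203620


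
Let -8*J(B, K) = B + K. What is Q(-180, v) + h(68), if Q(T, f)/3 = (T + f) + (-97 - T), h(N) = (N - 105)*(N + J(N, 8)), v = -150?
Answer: -5811/2 ≈ -2905.5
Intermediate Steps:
J(B, K) = -B/8 - K/8 (J(B, K) = -(B + K)/8 = -B/8 - K/8)
h(N) = (-1 + 7*N/8)*(-105 + N) (h(N) = (N - 105)*(N + (-N/8 - ⅛*8)) = (-105 + N)*(N + (-N/8 - 1)) = (-105 + N)*(N + (-1 - N/8)) = (-105 + N)*(-1 + 7*N/8) = (-1 + 7*N/8)*(-105 + N))
Q(T, f) = -291 + 3*f (Q(T, f) = 3*((T + f) + (-97 - T)) = 3*(-97 + f) = -291 + 3*f)
Q(-180, v) + h(68) = (-291 + 3*(-150)) + (105 - 743/8*68 + (7/8)*68²) = (-291 - 450) + (105 - 12631/2 + (7/8)*4624) = -741 + (105 - 12631/2 + 4046) = -741 - 4329/2 = -5811/2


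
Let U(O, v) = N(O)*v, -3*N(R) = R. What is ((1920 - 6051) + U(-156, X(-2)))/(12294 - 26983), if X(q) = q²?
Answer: 3923/14689 ≈ 0.26707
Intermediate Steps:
N(R) = -R/3
U(O, v) = -O*v/3 (U(O, v) = (-O/3)*v = -O*v/3)
((1920 - 6051) + U(-156, X(-2)))/(12294 - 26983) = ((1920 - 6051) - ⅓*(-156)*(-2)²)/(12294 - 26983) = (-4131 - ⅓*(-156)*4)/(-14689) = (-4131 + 208)*(-1/14689) = -3923*(-1/14689) = 3923/14689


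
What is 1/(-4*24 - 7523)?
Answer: -1/7619 ≈ -0.00013125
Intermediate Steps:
1/(-4*24 - 7523) = 1/(-96 - 7523) = 1/(-7619) = -1/7619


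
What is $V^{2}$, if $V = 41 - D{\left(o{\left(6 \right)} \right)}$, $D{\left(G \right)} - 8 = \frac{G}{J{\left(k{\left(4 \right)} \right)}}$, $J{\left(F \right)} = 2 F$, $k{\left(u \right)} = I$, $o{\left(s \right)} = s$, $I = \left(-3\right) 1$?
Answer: $1156$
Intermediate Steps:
$I = -3$
$k{\left(u \right)} = -3$
$D{\left(G \right)} = 8 - \frac{G}{6}$ ($D{\left(G \right)} = 8 + \frac{G}{2 \left(-3\right)} = 8 + \frac{G}{-6} = 8 + G \left(- \frac{1}{6}\right) = 8 - \frac{G}{6}$)
$V = 34$ ($V = 41 - \left(8 - 1\right) = 41 - 7 = 34$)
$V^{2} = 34^{2} = 1156$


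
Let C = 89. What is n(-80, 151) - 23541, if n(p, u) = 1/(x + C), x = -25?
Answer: -1506623/64 ≈ -23541.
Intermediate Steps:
n(p, u) = 1/64 (n(p, u) = 1/(-25 + 89) = 1/64)
n(-80, 151) - 23541 = 1/64 - 23541 = -1506623/64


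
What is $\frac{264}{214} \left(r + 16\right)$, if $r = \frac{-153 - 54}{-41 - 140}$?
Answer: $\frac{3828}{181} \approx 21.149$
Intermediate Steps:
$r = \frac{207}{181}$ ($r = - \frac{207}{-41 - 140} = - \frac{207}{-181} = \left(-207\right) \left(- \frac{1}{181}\right) = \frac{207}{181} \approx 1.1436$)
$\frac{264}{214} \left(r + 16\right) = \frac{264}{214} \left(\frac{207}{181} + 16\right) = 264 \cdot \frac{1}{214} \cdot \frac{3103}{181} = \frac{132}{107} \cdot \frac{3103}{181} = \frac{3828}{181}$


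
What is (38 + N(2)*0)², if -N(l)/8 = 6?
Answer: 1444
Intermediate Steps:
N(l) = -48 (N(l) = -8*6 = -48)
(38 + N(2)*0)² = (38 - 48*0)² = (38 + 0)² = 38² = 1444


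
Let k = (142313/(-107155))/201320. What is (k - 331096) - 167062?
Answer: -10746485857189113/21572444600 ≈ -4.9816e+5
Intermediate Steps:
k = -142313/21572444600 (k = (142313*(-1/107155))*(1/201320) = -142313/107155*1/201320 = -142313/21572444600 ≈ -6.5970e-6)
(k - 331096) - 167062 = (-142313/21572444600 - 331096) - 167062 = -7142550117423913/21572444600 - 167062 = -10746485857189113/21572444600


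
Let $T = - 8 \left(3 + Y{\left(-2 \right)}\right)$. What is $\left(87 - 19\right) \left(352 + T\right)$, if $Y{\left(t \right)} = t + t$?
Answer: $24480$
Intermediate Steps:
$Y{\left(t \right)} = 2 t$
$T = 8$ ($T = - 8 \left(3 + 2 \left(-2\right)\right) = - 8 \left(3 - 4\right) = \left(-8\right) \left(-1\right) = 8$)
$\left(87 - 19\right) \left(352 + T\right) = \left(87 - 19\right) \left(352 + 8\right) = 68 \cdot 360 = 24480$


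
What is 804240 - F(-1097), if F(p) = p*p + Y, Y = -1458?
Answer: -397711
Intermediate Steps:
F(p) = -1458 + p² (F(p) = p*p - 1458 = p² - 1458 = -1458 + p²)
804240 - F(-1097) = 804240 - (-1458 + (-1097)²) = 804240 - (-1458 + 1203409) = 804240 - 1*1201951 = 804240 - 1201951 = -397711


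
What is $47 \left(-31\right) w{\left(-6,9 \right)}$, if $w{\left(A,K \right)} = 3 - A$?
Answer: $-13113$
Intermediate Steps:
$47 \left(-31\right) w{\left(-6,9 \right)} = 47 \left(-31\right) \left(3 - -6\right) = - 1457 \left(3 + 6\right) = \left(-1457\right) 9 = -13113$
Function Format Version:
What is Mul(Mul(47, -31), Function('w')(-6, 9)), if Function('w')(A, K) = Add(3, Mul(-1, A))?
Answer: -13113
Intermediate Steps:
Mul(Mul(47, -31), Function('w')(-6, 9)) = Mul(Mul(47, -31), Add(3, Mul(-1, -6))) = Mul(-1457, Add(3, 6)) = Mul(-1457, 9) = -13113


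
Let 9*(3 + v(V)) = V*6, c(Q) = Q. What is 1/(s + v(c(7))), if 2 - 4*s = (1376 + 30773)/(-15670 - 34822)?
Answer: 46608/108403 ≈ 0.42995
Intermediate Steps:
v(V) = -3 + 2*V/3 (v(V) = -3 + (V*6)/9 = -3 + (6*V)/9 = -3 + 2*V/3)
s = 10241/15536 (s = ½ - (1376 + 30773)/(4*(-15670 - 34822)) = ½ - 32149/(4*(-50492)) = ½ - 32149*(-1)/(4*50492) = ½ - ¼*(-2473/3884) = ½ + 2473/15536 = 10241/15536 ≈ 0.65918)
1/(s + v(c(7))) = 1/(10241/15536 + (-3 + (⅔)*7)) = 1/(10241/15536 + (-3 + 14/3)) = 1/(10241/15536 + 5/3) = 1/(108403/46608) = 46608/108403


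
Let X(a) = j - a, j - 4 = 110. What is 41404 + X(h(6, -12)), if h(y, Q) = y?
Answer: 41512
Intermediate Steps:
j = 114 (j = 4 + 110 = 114)
X(a) = 114 - a
41404 + X(h(6, -12)) = 41404 + (114 - 1*6) = 41404 + (114 - 6) = 41404 + 108 = 41512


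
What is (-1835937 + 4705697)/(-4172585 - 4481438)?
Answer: -2869760/8654023 ≈ -0.33161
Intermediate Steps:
(-1835937 + 4705697)/(-4172585 - 4481438) = 2869760/(-8654023) = 2869760*(-1/8654023) = -2869760/8654023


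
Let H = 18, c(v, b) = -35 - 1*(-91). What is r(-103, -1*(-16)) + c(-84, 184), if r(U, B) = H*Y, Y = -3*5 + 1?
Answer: -196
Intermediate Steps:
Y = -14 (Y = -15 + 1 = -14)
c(v, b) = 56 (c(v, b) = -35 + 91 = 56)
r(U, B) = -252 (r(U, B) = 18*(-14) = -252)
r(-103, -1*(-16)) + c(-84, 184) = -252 + 56 = -196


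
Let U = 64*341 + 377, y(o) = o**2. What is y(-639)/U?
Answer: 408321/22201 ≈ 18.392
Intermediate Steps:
U = 22201 (U = 21824 + 377 = 22201)
y(-639)/U = (-639)**2/22201 = 408321*(1/22201) = 408321/22201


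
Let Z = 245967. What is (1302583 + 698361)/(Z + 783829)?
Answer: 500236/257449 ≈ 1.9430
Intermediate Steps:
(1302583 + 698361)/(Z + 783829) = (1302583 + 698361)/(245967 + 783829) = 2000944/1029796 = 2000944*(1/1029796) = 500236/257449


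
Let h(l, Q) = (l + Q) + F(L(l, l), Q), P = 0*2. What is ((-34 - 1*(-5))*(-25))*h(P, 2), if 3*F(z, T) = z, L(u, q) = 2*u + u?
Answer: 1450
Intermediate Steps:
L(u, q) = 3*u
F(z, T) = z/3
P = 0
h(l, Q) = Q + 2*l (h(l, Q) = (l + Q) + (3*l)/3 = (Q + l) + l = Q + 2*l)
((-34 - 1*(-5))*(-25))*h(P, 2) = ((-34 - 1*(-5))*(-25))*(2 + 2*0) = ((-34 + 5)*(-25))*(2 + 0) = -29*(-25)*2 = 725*2 = 1450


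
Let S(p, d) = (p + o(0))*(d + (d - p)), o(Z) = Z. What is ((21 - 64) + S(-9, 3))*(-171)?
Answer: 30438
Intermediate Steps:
S(p, d) = p*(-p + 2*d) (S(p, d) = (p + 0)*(d + (d - p)) = p*(-p + 2*d))
((21 - 64) + S(-9, 3))*(-171) = ((21 - 64) - 9*(-1*(-9) + 2*3))*(-171) = (-43 - 9*(9 + 6))*(-171) = (-43 - 9*15)*(-171) = (-43 - 135)*(-171) = -178*(-171) = 30438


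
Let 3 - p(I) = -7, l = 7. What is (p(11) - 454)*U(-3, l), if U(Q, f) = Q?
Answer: 1332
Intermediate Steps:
p(I) = 10 (p(I) = 3 - 1*(-7) = 3 + 7 = 10)
(p(11) - 454)*U(-3, l) = (10 - 454)*(-3) = -444*(-3) = 1332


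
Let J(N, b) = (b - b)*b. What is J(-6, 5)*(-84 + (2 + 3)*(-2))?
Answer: 0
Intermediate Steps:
J(N, b) = 0 (J(N, b) = 0*b = 0)
J(-6, 5)*(-84 + (2 + 3)*(-2)) = 0*(-84 + (2 + 3)*(-2)) = 0*(-84 + 5*(-2)) = 0*(-84 - 10) = 0*(-94) = 0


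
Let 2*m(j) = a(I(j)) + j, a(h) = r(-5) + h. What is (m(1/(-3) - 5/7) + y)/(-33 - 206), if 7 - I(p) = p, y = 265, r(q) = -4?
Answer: -533/478 ≈ -1.1151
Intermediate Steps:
I(p) = 7 - p
a(h) = -4 + h
m(j) = 3/2 (m(j) = ((-4 + (7 - j)) + j)/2 = ((3 - j) + j)/2 = (1/2)*3 = 3/2)
(m(1/(-3) - 5/7) + y)/(-33 - 206) = (3/2 + 265)/(-33 - 206) = (533/2)/(-239) = (533/2)*(-1/239) = -533/478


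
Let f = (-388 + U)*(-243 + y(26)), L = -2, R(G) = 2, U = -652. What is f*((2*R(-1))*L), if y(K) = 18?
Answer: -1872000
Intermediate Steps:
f = 234000 (f = (-388 - 652)*(-243 + 18) = -1040*(-225) = 234000)
f*((2*R(-1))*L) = 234000*((2*2)*(-2)) = 234000*(4*(-2)) = 234000*(-8) = -1872000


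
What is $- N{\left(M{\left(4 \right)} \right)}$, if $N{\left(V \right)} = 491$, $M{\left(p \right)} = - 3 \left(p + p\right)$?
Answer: $-491$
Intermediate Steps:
$M{\left(p \right)} = - 6 p$ ($M{\left(p \right)} = - 3 \cdot 2 p = - 6 p$)
$- N{\left(M{\left(4 \right)} \right)} = \left(-1\right) 491 = -491$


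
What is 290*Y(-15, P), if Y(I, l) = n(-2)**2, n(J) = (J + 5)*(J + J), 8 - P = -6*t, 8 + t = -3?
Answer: 41760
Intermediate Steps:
t = -11 (t = -8 - 3 = -11)
P = -58 (P = 8 - (-6)*(-11) = 8 - 1*66 = 8 - 66 = -58)
n(J) = 2*J*(5 + J) (n(J) = (5 + J)*(2*J) = 2*J*(5 + J))
Y(I, l) = 144 (Y(I, l) = (2*(-2)*(5 - 2))**2 = (2*(-2)*3)**2 = (-12)**2 = 144)
290*Y(-15, P) = 290*144 = 41760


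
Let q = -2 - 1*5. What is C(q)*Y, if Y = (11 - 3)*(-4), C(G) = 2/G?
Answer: 64/7 ≈ 9.1429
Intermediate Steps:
q = -7 (q = -2 - 5 = -7)
Y = -32 (Y = 8*(-4) = -32)
C(q)*Y = (2/(-7))*(-32) = (2*(-⅐))*(-32) = -2/7*(-32) = 64/7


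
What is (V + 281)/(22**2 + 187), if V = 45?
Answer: 326/671 ≈ 0.48584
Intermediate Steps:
(V + 281)/(22**2 + 187) = (45 + 281)/(22**2 + 187) = 326/(484 + 187) = 326/671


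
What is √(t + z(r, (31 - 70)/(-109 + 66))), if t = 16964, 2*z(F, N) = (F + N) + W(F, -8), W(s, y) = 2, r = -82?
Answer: √125173258/86 ≈ 130.09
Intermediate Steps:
z(F, N) = 1 + F/2 + N/2 (z(F, N) = ((F + N) + 2)/2 = (2 + F + N)/2 = 1 + F/2 + N/2)
√(t + z(r, (31 - 70)/(-109 + 66))) = √(16964 + (1 + (½)*(-82) + ((31 - 70)/(-109 + 66))/2)) = √(16964 + (1 - 41 + (-39/(-43))/2)) = √(16964 + (1 - 41 + (-39*(-1/43))/2)) = √(16964 + (1 - 41 + (½)*(39/43))) = √(16964 + (1 - 41 + 39/86)) = √(16964 - 3401/86) = √(1455503/86) = √125173258/86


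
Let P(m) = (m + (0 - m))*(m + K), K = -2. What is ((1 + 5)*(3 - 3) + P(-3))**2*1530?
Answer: 0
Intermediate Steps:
P(m) = 0 (P(m) = (m + (0 - m))*(m - 2) = (m - m)*(-2 + m) = 0*(-2 + m) = 0)
((1 + 5)*(3 - 3) + P(-3))**2*1530 = ((1 + 5)*(3 - 3) + 0)**2*1530 = (6*0 + 0)**2*1530 = (0 + 0)**2*1530 = 0**2*1530 = 0*1530 = 0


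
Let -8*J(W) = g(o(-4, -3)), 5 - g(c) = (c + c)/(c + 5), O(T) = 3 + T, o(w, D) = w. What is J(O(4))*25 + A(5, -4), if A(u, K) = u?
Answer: -285/8 ≈ -35.625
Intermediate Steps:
g(c) = 5 - 2*c/(5 + c) (g(c) = 5 - (c + c)/(c + 5) = 5 - 2*c/(5 + c))
J(W) = -13/8 (J(W) = -(25 + 3*(-4))/(8*(5 - 4)) = -(25 - 12)/(8*1) = -13/8)
J(O(4))*25 + A(5, -4) = -13/8*25 + 5 = -325/8 + 5 = -285/8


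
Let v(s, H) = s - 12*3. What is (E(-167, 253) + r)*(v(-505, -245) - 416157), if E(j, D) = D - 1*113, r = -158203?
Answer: 65864535974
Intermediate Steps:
E(j, D) = -113 + D (E(j, D) = D - 113 = -113 + D)
v(s, H) = -36 + s (v(s, H) = s - 36 = -36 + s)
(E(-167, 253) + r)*(v(-505, -245) - 416157) = ((-113 + 253) - 158203)*((-36 - 505) - 416157) = (140 - 158203)*(-541 - 416157) = -158063*(-416698) = 65864535974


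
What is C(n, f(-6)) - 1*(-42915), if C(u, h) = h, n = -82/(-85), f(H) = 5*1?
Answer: 42920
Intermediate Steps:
f(H) = 5
n = 82/85 (n = -82*(-1/85) = 82/85 ≈ 0.96471)
C(n, f(-6)) - 1*(-42915) = 5 - 1*(-42915) = 5 + 42915 = 42920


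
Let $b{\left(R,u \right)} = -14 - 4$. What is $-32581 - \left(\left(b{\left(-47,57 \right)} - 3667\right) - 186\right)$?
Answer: $-28710$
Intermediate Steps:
$b{\left(R,u \right)} = -18$
$-32581 - \left(\left(b{\left(-47,57 \right)} - 3667\right) - 186\right) = -32581 - \left(\left(-18 - 3667\right) - 186\right) = -32581 - \left(-3685 - 186\right) = -32581 - -3871 = -32581 + 3871 = -28710$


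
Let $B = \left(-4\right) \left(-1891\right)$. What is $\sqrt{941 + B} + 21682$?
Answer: $21682 + 9 \sqrt{105} \approx 21774.0$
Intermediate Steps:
$B = 7564$
$\sqrt{941 + B} + 21682 = \sqrt{941 + 7564} + 21682 = \sqrt{8505} + 21682 = 9 \sqrt{105} + 21682 = 21682 + 9 \sqrt{105}$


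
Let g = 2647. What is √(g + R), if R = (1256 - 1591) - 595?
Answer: √1717 ≈ 41.437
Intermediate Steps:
R = -930 (R = -335 - 595 = -930)
√(g + R) = √(2647 - 930) = √1717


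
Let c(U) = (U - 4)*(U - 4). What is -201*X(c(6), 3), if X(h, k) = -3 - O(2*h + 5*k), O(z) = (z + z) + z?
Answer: 14472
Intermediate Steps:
O(z) = 3*z (O(z) = 2*z + z = 3*z)
c(U) = (-4 + U)² (c(U) = (-4 + U)*(-4 + U) = (-4 + U)²)
X(h, k) = -3 - 15*k - 6*h (X(h, k) = -3 - 3*(2*h + 5*k) = -3 - (6*h + 15*k) = -3 + (-15*k - 6*h) = -3 - 15*k - 6*h)
-201*X(c(6), 3) = -201*(-3 - 15*3 - 6*(-4 + 6)²) = -201*(-3 - 45 - 6*2²) = -201*(-3 - 45 - 6*4) = -201*(-3 - 45 - 24) = -201*(-72) = 14472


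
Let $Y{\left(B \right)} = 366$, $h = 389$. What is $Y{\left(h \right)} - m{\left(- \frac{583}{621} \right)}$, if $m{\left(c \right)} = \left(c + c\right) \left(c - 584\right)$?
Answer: $- \frac{282401396}{385641} \approx -732.29$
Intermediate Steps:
$m{\left(c \right)} = 2 c \left(-584 + c\right)$
$Y{\left(h \right)} - m{\left(- \frac{583}{621} \right)} = 366 - 2 \left(- \frac{583}{621}\right) \left(-584 - \frac{583}{621}\right) = 366 - 2 \left(- \frac{583}{621}\right) \left(- \frac{363247}{621}\right) = 366 - \frac{423546002}{385641} = - \frac{282401396}{385641}$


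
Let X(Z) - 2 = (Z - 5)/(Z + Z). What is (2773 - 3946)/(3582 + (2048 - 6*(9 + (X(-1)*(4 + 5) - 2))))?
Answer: -1173/5318 ≈ -0.22057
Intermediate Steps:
X(Z) = 2 + (-5 + Z)/(2*Z) (X(Z) = 2 + (Z - 5)/(Z + Z) = 2 + (-5 + Z)/((2*Z)) = 2 + (-5 + Z)*(1/(2*Z)) = 2 + (-5 + Z)/(2*Z))
(2773 - 3946)/(3582 + (2048 - 6*(9 + (X(-1)*(4 + 5) - 2)))) = (2773 - 3946)/(3582 + (2048 - 6*(9 + (((5/2)*(-1 - 1)/(-1))*(4 + 5) - 2)))) = -1173/(3582 + (2048 - 6*(9 + (((5/2)*(-1)*(-2))*9 - 2)))) = -1173/(3582 + (2048 - 6*(9 + (5*9 - 2)))) = -1173/(3582 + (2048 - 6*(9 + (45 - 2)))) = -1173/(3582 + (2048 - 6*(9 + 43))) = -1173/(3582 + (2048 - 6*52)) = -1173/(3582 + (2048 - 312)) = -1173/(3582 + 1736) = -1173/5318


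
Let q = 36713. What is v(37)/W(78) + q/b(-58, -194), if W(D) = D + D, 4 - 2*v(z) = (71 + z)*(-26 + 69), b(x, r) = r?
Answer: -1544327/7566 ≈ -204.11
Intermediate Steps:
v(z) = -3049/2 - 43*z/2 (v(z) = 2 - (71 + z)*(-26 + 69)/2 = 2 - (71 + z)*43/2 = 2 - (3053 + 43*z)/2 = 2 + (-3053/2 - 43*z/2) = -3049/2 - 43*z/2)
W(D) = 2*D
v(37)/W(78) + q/b(-58, -194) = (-3049/2 - 43/2*37)/((2*78)) + 36713/(-194) = (-3049/2 - 1591/2)/156 + 36713*(-1/194) = -2320*1/156 - 36713/194 = -580/39 - 36713/194 = -1544327/7566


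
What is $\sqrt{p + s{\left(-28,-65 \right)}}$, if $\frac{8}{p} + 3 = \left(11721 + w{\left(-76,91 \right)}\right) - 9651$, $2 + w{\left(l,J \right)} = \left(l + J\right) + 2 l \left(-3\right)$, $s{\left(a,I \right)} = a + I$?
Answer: $\frac{2 i \sqrt{2336290}}{317} \approx 9.6435 i$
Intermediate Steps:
$s{\left(a,I \right)} = I + a$
$w{\left(l,J \right)} = -2 + J - 5 l$ ($w{\left(l,J \right)} = -2 + \left(\left(l + J\right) + 2 l \left(-3\right)\right) = -2 + \left(\left(J + l\right) - 6 l\right) = -2 + \left(J - 5 l\right) = -2 + J - 5 l$)
$p = \frac{1}{317}$ ($p = \frac{8}{-3 + \left(\left(11721 - -469\right) - 9651\right)} = \frac{8}{-3 + \left(\left(11721 + \left(-2 + 91 + 380\right)\right) - 9651\right)} = \frac{8}{-3 + \left(\left(11721 + 469\right) - 9651\right)} = \frac{8}{-3 + \left(12190 - 9651\right)} = \frac{8}{-3 + 2539} = \frac{8}{2536} = 8 \cdot \frac{1}{2536} = \frac{1}{317} \approx 0.0031546$)
$\sqrt{p + s{\left(-28,-65 \right)}} = \sqrt{\frac{1}{317} - 93} = \sqrt{- \frac{29480}{317}} = \frac{2 i \sqrt{2336290}}{317}$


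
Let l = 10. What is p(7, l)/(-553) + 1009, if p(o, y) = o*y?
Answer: 79701/79 ≈ 1008.9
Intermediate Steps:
p(7, l)/(-553) + 1009 = (7*10)/(-553) + 1009 = 70*(-1/553) + 1009 = -10/79 + 1009 = 79701/79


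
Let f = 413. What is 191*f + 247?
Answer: 79130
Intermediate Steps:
191*f + 247 = 191*413 + 247 = 78883 + 247 = 79130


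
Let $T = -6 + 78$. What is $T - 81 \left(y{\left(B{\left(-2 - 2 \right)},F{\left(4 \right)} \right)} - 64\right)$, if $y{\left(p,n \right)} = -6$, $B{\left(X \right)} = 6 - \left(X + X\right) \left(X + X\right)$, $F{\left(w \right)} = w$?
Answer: $5742$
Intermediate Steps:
$B{\left(X \right)} = 6 - 4 X^{2}$ ($B{\left(X \right)} = 6 - 2 X 2 X = 6 - 4 X^{2}$)
$T = 72$
$T - 81 \left(y{\left(B{\left(-2 - 2 \right)},F{\left(4 \right)} \right)} - 64\right) = 72 - 81 \left(-6 - 64\right) = 72 - -5670 = 72 + 5670 = 5742$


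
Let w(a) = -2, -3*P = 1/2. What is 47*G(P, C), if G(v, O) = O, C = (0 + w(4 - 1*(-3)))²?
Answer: 188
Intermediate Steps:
P = -⅙ (P = -⅓/2 = -⅓*½ = -⅙ ≈ -0.16667)
C = 4 (C = (0 - 2)² = (-2)² = 4)
47*G(P, C) = 47*4 = 188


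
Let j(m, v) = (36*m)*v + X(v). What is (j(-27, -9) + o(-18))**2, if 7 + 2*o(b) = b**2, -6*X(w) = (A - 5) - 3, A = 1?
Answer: 714118729/9 ≈ 7.9347e+7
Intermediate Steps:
X(w) = 7/6 (X(w) = -((1 - 5) - 3)/6 = -(-4 - 3)/6 = -1/6*(-7) = 7/6)
o(b) = -7/2 + b**2/2
j(m, v) = 7/6 + 36*m*v (j(m, v) = (36*m)*v + 7/6 = 36*m*v + 7/6 = 7/6 + 36*m*v)
(j(-27, -9) + o(-18))**2 = ((7/6 + 36*(-27)*(-9)) + (-7/2 + (1/2)*(-18)**2))**2 = ((7/6 + 8748) + (-7/2 + (1/2)*324))**2 = (52495/6 + (-7/2 + 162))**2 = (52495/6 + 317/2)**2 = (26723/3)**2 = 714118729/9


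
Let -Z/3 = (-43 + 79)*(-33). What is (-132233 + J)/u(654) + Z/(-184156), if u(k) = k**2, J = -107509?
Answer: -634365383/1093978718 ≈ -0.57987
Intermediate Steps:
Z = 3564 (Z = -3*(-43 + 79)*(-33) = -108*(-33) = -3*(-1188) = 3564)
(-132233 + J)/u(654) + Z/(-184156) = (-132233 - 107509)/(654**2) + 3564/(-184156) = -239742/427716 + 3564*(-1/184156) = -239742*1/427716 - 891/46039 = -13319/23762 - 891/46039 = -634365383/1093978718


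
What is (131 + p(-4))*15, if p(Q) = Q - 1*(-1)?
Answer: 1920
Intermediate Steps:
p(Q) = 1 + Q (p(Q) = Q + 1 = 1 + Q)
(131 + p(-4))*15 = (131 + (1 - 4))*15 = (131 - 3)*15 = 128*15 = 1920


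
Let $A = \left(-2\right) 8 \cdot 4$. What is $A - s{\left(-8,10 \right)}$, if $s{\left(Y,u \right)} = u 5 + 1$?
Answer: $-115$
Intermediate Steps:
$s{\left(Y,u \right)} = 1 + 5 u$ ($s{\left(Y,u \right)} = 5 u + 1 = 1 + 5 u$)
$A = -64$ ($A = \left(-16\right) 4 = -64$)
$A - s{\left(-8,10 \right)} = -64 - \left(1 + 5 \cdot 10\right) = -64 - \left(1 + 50\right) = -64 - 51 = -115$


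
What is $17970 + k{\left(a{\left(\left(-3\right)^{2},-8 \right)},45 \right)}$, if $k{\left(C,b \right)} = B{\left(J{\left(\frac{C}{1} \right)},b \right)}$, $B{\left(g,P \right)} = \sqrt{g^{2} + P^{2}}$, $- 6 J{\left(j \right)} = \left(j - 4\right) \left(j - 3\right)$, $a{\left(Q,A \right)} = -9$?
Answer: $17970 + \sqrt{2701} \approx 18022.0$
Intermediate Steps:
$J{\left(j \right)} = - \frac{\left(-4 + j\right) \left(-3 + j\right)}{6}$ ($J{\left(j \right)} = - \frac{\left(j - 4\right) \left(j - 3\right)}{6} = - \frac{\left(-4 + j\right) \left(-3 + j\right)}{6}$)
$B{\left(g,P \right)} = \sqrt{P^{2} + g^{2}}$
$k{\left(C,b \right)} = \sqrt{b^{2} + \left(-2 - \frac{C^{2}}{6} + \frac{7 C}{6}\right)^{2}}$ ($k{\left(C,b \right)} = \sqrt{b^{2} + \left(-2 - \frac{\left(\frac{C}{1}\right)^{2}}{6} + \frac{7 \frac{C}{1}}{6}\right)^{2}} = \sqrt{b^{2} + \left(-2 - \frac{\left(C 1\right)^{2}}{6} + \frac{7 C 1}{6}\right)^{2}} = \sqrt{b^{2} + \left(-2 - \frac{C^{2}}{6} + \frac{7 C}{6}\right)^{2}}$)
$17970 + k{\left(a{\left(\left(-3\right)^{2},-8 \right)},45 \right)} = 17970 + \frac{\sqrt{\left(12 + \left(-9\right)^{2} - -63\right)^{2} + 36 \cdot 45^{2}}}{6} = 17970 + \frac{\sqrt{\left(12 + 81 + 63\right)^{2} + 36 \cdot 2025}}{6} = 17970 + \frac{\sqrt{156^{2} + 72900}}{6} = 17970 + \frac{\sqrt{24336 + 72900}}{6} = 17970 + \frac{\sqrt{97236}}{6} = 17970 + \frac{6 \sqrt{2701}}{6} = 17970 + \sqrt{2701}$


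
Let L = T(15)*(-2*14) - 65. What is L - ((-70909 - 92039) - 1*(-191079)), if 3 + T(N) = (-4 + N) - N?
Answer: -28000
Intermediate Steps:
T(N) = -7 (T(N) = -3 + ((-4 + N) - N) = -3 - 4 = -7)
L = 131 (L = -(-14)*14 - 65 = -7*(-28) - 65 = 196 - 65 = 131)
L - ((-70909 - 92039) - 1*(-191079)) = 131 - ((-70909 - 92039) - 1*(-191079)) = 131 - (-162948 + 191079) = 131 - 1*28131 = 131 - 28131 = -28000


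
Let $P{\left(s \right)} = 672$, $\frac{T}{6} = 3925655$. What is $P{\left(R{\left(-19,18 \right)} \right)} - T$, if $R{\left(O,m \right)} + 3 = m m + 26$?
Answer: $-23553258$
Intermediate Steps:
$T = 23553930$ ($T = 6 \cdot 3925655 = 23553930$)
$R{\left(O,m \right)} = 23 + m^{2}$ ($R{\left(O,m \right)} = -3 + \left(m m + 26\right) = -3 + \left(m^{2} + 26\right) = -3 + \left(26 + m^{2}\right) = 23 + m^{2}$)
$P{\left(R{\left(-19,18 \right)} \right)} - T = 672 - 23553930 = -23553258$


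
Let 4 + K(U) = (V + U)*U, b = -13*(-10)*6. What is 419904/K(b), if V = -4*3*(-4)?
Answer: 104976/161459 ≈ 0.65017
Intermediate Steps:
V = 48 (V = -12*(-4) = 48)
b = 780 (b = 130*6 = 780)
K(U) = -4 + U*(48 + U) (K(U) = -4 + (48 + U)*U = -4 + U*(48 + U))
419904/K(b) = 419904/(-4 + 780**2 + 48*780) = 419904/(-4 + 608400 + 37440) = 419904/645836 = 419904*(1/645836) = 104976/161459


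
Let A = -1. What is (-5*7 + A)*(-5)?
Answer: 180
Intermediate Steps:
(-5*7 + A)*(-5) = (-5*7 - 1)*(-5) = (-35 - 1)*(-5) = -36*(-5) = 180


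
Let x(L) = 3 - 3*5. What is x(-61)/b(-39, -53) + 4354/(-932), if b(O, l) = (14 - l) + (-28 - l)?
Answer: -51469/10718 ≈ -4.8021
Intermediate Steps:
x(L) = -12 (x(L) = 3 - 15 = -12)
b(O, l) = -14 - 2*l
x(-61)/b(-39, -53) + 4354/(-932) = -12/(-14 - 2*(-53)) + 4354/(-932) = -12/(-14 + 106) + 4354*(-1/932) = -12/92 - 2177/466 = -12*1/92 - 2177/466 = -3/23 - 2177/466 = -51469/10718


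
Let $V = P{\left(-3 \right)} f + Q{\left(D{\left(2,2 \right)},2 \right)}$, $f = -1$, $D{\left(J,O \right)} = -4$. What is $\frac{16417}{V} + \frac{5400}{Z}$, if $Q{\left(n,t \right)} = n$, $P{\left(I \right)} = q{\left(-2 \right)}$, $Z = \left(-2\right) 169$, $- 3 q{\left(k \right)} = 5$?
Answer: $- \frac{8342319}{1183} \approx -7051.8$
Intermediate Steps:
$q{\left(k \right)} = - \frac{5}{3}$ ($q{\left(k \right)} = \left(- \frac{1}{3}\right) 5 = - \frac{5}{3}$)
$Z = -338$
$P{\left(I \right)} = - \frac{5}{3}$
$V = - \frac{7}{3}$ ($V = \left(- \frac{5}{3}\right) \left(-1\right) - 4 = \frac{5}{3} - 4 = - \frac{7}{3} \approx -2.3333$)
$\frac{16417}{V} + \frac{5400}{Z} = \frac{16417}{- \frac{7}{3}} + \frac{5400}{-338} = 16417 \left(- \frac{3}{7}\right) + 5400 \left(- \frac{1}{338}\right) = - \frac{49251}{7} - \frac{2700}{169} = - \frac{8342319}{1183}$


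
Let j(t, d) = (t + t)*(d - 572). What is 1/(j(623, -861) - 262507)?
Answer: -1/2048025 ≈ -4.8827e-7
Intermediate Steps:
j(t, d) = 2*t*(-572 + d) (j(t, d) = (2*t)*(-572 + d) = 2*t*(-572 + d))
1/(j(623, -861) - 262507) = 1/(2*623*(-572 - 861) - 262507) = 1/(2*623*(-1433) - 262507) = 1/(-1785518 - 262507) = 1/(-2048025) = -1/2048025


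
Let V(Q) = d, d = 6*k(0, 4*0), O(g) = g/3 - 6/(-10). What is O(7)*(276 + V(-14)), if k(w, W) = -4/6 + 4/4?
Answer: 12232/15 ≈ 815.47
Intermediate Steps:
O(g) = 3/5 + g/3 (O(g) = g*(1/3) - 6*(-1/10) = g/3 + 3/5 = 3/5 + g/3)
k(w, W) = 1/3 (k(w, W) = -4*1/6 + 4*(1/4) = -2/3 + 1 = 1/3)
d = 2 (d = 6*(1/3) = 2)
V(Q) = 2
O(7)*(276 + V(-14)) = (3/5 + (1/3)*7)*(276 + 2) = (3/5 + 7/3)*278 = (44/15)*278 = 12232/15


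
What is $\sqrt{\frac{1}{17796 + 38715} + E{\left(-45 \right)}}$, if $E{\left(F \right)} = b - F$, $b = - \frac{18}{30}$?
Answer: $\frac{\sqrt{393864308565}}{94185} \approx 6.6633$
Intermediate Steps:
$b = - \frac{3}{5}$ ($b = \left(-18\right) \frac{1}{30} = - \frac{3}{5} \approx -0.6$)
$E{\left(F \right)} = - \frac{3}{5} - F$
$\sqrt{\frac{1}{17796 + 38715} + E{\left(-45 \right)}} = \sqrt{\frac{1}{17796 + 38715} - - \frac{222}{5}} = \sqrt{\frac{1}{56511} + \left(- \frac{3}{5} + 45\right)} = \sqrt{\frac{1}{56511} + \frac{222}{5}} = \sqrt{\frac{12545447}{282555}} = \frac{\sqrt{393864308565}}{94185}$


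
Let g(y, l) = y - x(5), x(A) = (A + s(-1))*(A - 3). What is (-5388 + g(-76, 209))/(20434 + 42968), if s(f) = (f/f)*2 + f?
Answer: -2738/31701 ≈ -0.086370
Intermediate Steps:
s(f) = 2 + f (s(f) = 1*2 + f = 2 + f)
x(A) = (1 + A)*(-3 + A) (x(A) = (A + (2 - 1))*(A - 3) = (A + 1)*(-3 + A) = (1 + A)*(-3 + A))
g(y, l) = -12 + y (g(y, l) = y - (-3 + 5² - 2*5) = y - (-3 + 25 - 10) = y - 1*12 = y - 12 = -12 + y)
(-5388 + g(-76, 209))/(20434 + 42968) = (-5388 + (-12 - 76))/(20434 + 42968) = (-5388 - 88)/63402 = -5476*1/63402 = -2738/31701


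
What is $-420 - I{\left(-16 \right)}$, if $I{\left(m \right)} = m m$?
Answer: $-676$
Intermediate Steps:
$I{\left(m \right)} = m^{2}$
$-420 - I{\left(-16 \right)} = -420 - \left(-16\right)^{2} = -420 - 256 = -676$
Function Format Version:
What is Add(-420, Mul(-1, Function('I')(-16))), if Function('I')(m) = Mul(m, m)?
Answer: -676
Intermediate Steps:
Function('I')(m) = Pow(m, 2)
Add(-420, Mul(-1, Function('I')(-16))) = Add(-420, Mul(-1, Pow(-16, 2))) = Add(-420, Mul(-1, 256)) = Add(-420, -256) = -676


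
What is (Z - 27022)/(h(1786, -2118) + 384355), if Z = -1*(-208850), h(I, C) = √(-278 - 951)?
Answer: 34943250470/73864383627 - 90914*I*√1229/73864383627 ≈ 0.47307 - 4.3149e-5*I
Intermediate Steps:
h(I, C) = I*√1229 (h(I, C) = √(-1229) = I*√1229)
Z = 208850
(Z - 27022)/(h(1786, -2118) + 384355) = (208850 - 27022)/(I*√1229 + 384355) = 181828/(384355 + I*√1229)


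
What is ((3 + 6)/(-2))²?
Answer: 81/4 ≈ 20.250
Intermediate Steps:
((3 + 6)/(-2))² = (-½*9)² = (-9/2)² = 81/4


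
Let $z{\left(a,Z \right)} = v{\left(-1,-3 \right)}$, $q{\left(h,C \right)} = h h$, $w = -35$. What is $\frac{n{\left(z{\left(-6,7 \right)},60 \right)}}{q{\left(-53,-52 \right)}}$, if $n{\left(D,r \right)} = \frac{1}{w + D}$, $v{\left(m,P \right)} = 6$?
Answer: $- \frac{1}{81461} \approx -1.2276 \cdot 10^{-5}$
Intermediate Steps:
$q{\left(h,C \right)} = h^{2}$
$z{\left(a,Z \right)} = 6$
$n{\left(D,r \right)} = \frac{1}{-35 + D}$
$\frac{n{\left(z{\left(-6,7 \right)},60 \right)}}{q{\left(-53,-52 \right)}} = \frac{1}{\left(-35 + 6\right) \left(-53\right)^{2}} = \frac{1}{\left(-29\right) 2809} = \left(- \frac{1}{29}\right) \frac{1}{2809} = - \frac{1}{81461}$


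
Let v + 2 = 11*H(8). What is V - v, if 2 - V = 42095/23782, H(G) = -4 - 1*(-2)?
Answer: 576237/23782 ≈ 24.230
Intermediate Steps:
H(G) = -2 (H(G) = -4 + 2 = -2)
v = -24 (v = -2 + 11*(-2) = -2 - 22 = -24)
V = 5469/23782 (V = 2 - 42095/23782 = 5469/23782 ≈ 0.22996)
V - v = 5469/23782 - 1*(-24) = 5469/23782 + 24 = 576237/23782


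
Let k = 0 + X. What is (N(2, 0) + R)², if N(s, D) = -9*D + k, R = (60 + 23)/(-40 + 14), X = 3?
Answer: 25/676 ≈ 0.036982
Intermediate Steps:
R = -83/26 (R = 83/(-26) = 83*(-1/26) = -83/26 ≈ -3.1923)
k = 3 (k = 0 + 3 = 3)
N(s, D) = 3 - 9*D (N(s, D) = -9*D + 3 = 3 - 9*D)
(N(2, 0) + R)² = ((3 - 9*0) - 83/26)² = ((3 + 0) - 83/26)² = (3 - 83/26)² = (-5/26)² = 25/676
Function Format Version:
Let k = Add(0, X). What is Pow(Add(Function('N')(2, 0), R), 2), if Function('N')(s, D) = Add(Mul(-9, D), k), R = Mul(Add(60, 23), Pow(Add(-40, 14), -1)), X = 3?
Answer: Rational(25, 676) ≈ 0.036982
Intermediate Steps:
R = Rational(-83, 26) (R = Mul(83, Pow(-26, -1)) = Mul(83, Rational(-1, 26)) = Rational(-83, 26) ≈ -3.1923)
k = 3 (k = Add(0, 3) = 3)
Function('N')(s, D) = Add(3, Mul(-9, D)) (Function('N')(s, D) = Add(Mul(-9, D), 3) = Add(3, Mul(-9, D)))
Pow(Add(Function('N')(2, 0), R), 2) = Pow(Add(Add(3, Mul(-9, 0)), Rational(-83, 26)), 2) = Pow(Add(Add(3, 0), Rational(-83, 26)), 2) = Pow(Add(3, Rational(-83, 26)), 2) = Pow(Rational(-5, 26), 2) = Rational(25, 676)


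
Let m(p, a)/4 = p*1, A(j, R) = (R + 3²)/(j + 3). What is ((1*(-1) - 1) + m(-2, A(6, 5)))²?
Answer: 100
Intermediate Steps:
A(j, R) = (9 + R)/(3 + j) (A(j, R) = (R + 9)/(3 + j) = (9 + R)/(3 + j))
m(p, a) = 4*p (m(p, a) = 4*(p*1) = 4*p)
((1*(-1) - 1) + m(-2, A(6, 5)))² = ((1*(-1) - 1) + 4*(-2))² = ((-1 - 1) - 8)² = (-2 - 8)² = (-10)² = 100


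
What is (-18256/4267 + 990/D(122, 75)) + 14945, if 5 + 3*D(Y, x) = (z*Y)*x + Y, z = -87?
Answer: 1879346477891/125786893 ≈ 14941.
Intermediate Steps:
D(Y, x) = -5/3 + Y/3 - 29*Y*x (D(Y, x) = -5/3 + ((-87*Y)*x + Y)/3 = -5/3 + (-87*Y*x + Y)/3 = -5/3 + (Y - 87*Y*x)/3 = -5/3 + (Y/3 - 29*Y*x) = -5/3 + Y/3 - 29*Y*x)
(-18256/4267 + 990/D(122, 75)) + 14945 = (-18256/4267 + 990/(-5/3 + (⅓)*122 - 29*122*75)) + 14945 = (-18256*1/4267 + 990/(-5/3 + 122/3 - 265350)) + 14945 = (-18256/4267 + 990/(-265311)) + 14945 = (-18256/4267 + 990*(-1/265311)) + 14945 = (-18256/4267 - 110/29479) + 14945 = -538637994/125786893 + 14945 = 1879346477891/125786893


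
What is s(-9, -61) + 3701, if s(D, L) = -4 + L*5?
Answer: 3392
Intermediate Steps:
s(D, L) = -4 + 5*L
s(-9, -61) + 3701 = (-4 + 5*(-61)) + 3701 = (-4 - 305) + 3701 = -309 + 3701 = 3392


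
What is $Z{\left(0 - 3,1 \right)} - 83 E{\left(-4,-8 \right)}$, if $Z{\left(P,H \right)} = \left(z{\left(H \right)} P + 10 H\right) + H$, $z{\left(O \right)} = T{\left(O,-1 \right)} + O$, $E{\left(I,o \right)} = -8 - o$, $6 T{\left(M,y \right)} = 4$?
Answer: $6$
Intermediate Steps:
$T{\left(M,y \right)} = \frac{2}{3}$ ($T{\left(M,y \right)} = \frac{1}{6} \cdot 4 = \frac{2}{3}$)
$z{\left(O \right)} = \frac{2}{3} + O$
$Z{\left(P,H \right)} = 11 H + P \left(\frac{2}{3} + H\right)$ ($Z{\left(P,H \right)} = \left(\left(\frac{2}{3} + H\right) P + 10 H\right) + H = \left(P \left(\frac{2}{3} + H\right) + 10 H\right) + H = \left(10 H + P \left(\frac{2}{3} + H\right)\right) + H = 11 H + P \left(\frac{2}{3} + H\right)$)
$Z{\left(0 - 3,1 \right)} - 83 E{\left(-4,-8 \right)} = \left(11 \cdot 1 + \frac{\left(0 - 3\right) \left(2 + 3 \cdot 1\right)}{3}\right) - 83 \left(-8 - -8\right) = \left(11 + \frac{1}{3} \left(-3\right) \left(2 + 3\right)\right) - 83 \left(-8 + 8\right) = \left(11 + \frac{1}{3} \left(-3\right) 5\right) - 0 = \left(11 - 5\right) + 0 = 6 + 0 = 6$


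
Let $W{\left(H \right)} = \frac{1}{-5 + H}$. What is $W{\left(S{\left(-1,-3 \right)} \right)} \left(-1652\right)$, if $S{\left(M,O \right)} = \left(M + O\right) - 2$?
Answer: $\frac{1652}{11} \approx 150.18$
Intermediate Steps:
$S{\left(M,O \right)} = -2 + M + O$
$W{\left(S{\left(-1,-3 \right)} \right)} \left(-1652\right) = \frac{1}{-5 - 6} \left(-1652\right) = \frac{1}{-11} \left(-1652\right) = \left(- \frac{1}{11}\right) \left(-1652\right) = \frac{1652}{11}$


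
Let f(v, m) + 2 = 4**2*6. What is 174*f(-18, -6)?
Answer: 16356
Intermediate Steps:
f(v, m) = 94 (f(v, m) = -2 + 4**2*6 = -2 + 16*6 = -2 + 96 = 94)
174*f(-18, -6) = 174*94 = 16356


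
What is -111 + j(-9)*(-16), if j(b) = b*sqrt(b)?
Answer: -111 + 432*I ≈ -111.0 + 432.0*I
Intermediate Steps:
j(b) = b**(3/2)
-111 + j(-9)*(-16) = -111 + (-9)**(3/2)*(-16) = -111 - 27*I*(-16) = -111 + 432*I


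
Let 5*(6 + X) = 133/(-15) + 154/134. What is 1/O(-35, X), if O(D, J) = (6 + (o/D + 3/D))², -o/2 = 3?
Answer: 1225/45369 ≈ 0.027001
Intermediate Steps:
o = -6 (o = -2*3 = -6)
X = -37906/5025 (X = -6 + (133/(-15) + 154/134)/5 = -6 + (133*(-1/15) + 154*(1/134))/5 = -6 + (-133/15 + 77/67)/5 = -6 + (⅕)*(-7756/1005) = -6 - 7756/5025 = -37906/5025 ≈ -7.5435)
O(D, J) = (6 - 3/D)² (O(D, J) = (6 + (-6/D + 3/D))² = (6 - 3/D)²)
1/O(-35, X) = 1/(9*(-1 + 2*(-35))²/(-35)²) = 1/(9*(1/1225)*(-1 - 70)²) = 1/(9*(1/1225)*(-71)²) = 1/(9*(1/1225)*5041) = 1/(45369/1225) = 1225/45369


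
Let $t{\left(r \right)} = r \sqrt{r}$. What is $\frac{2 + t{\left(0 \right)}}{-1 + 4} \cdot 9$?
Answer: $6$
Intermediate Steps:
$t{\left(r \right)} = r^{\frac{3}{2}}$
$\frac{2 + t{\left(0 \right)}}{-1 + 4} \cdot 9 = \frac{2 + 0^{\frac{3}{2}}}{-1 + 4} \cdot 9 = \frac{2 + 0}{3} \cdot 9 = 2 \cdot \frac{1}{3} \cdot 9 = \frac{2}{3} \cdot 9 = 6$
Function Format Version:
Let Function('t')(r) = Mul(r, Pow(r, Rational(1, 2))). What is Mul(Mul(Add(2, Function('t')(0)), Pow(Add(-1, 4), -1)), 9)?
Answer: 6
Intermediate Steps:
Function('t')(r) = Pow(r, Rational(3, 2))
Mul(Mul(Add(2, Function('t')(0)), Pow(Add(-1, 4), -1)), 9) = Mul(Mul(Add(2, Pow(0, Rational(3, 2))), Pow(Add(-1, 4), -1)), 9) = Mul(Mul(Add(2, 0), Pow(3, -1)), 9) = Mul(Mul(2, Rational(1, 3)), 9) = Mul(Rational(2, 3), 9) = 6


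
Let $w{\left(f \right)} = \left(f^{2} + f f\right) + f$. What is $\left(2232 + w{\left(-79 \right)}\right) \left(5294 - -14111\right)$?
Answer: $283992175$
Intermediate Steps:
$w{\left(f \right)} = f + 2 f^{2}$ ($w{\left(f \right)} = \left(f^{2} + f^{2}\right) + f = 2 f^{2} + f = f + 2 f^{2}$)
$\left(2232 + w{\left(-79 \right)}\right) \left(5294 - -14111\right) = \left(2232 - 79 \left(1 + 2 \left(-79\right)\right)\right) \left(5294 - -14111\right) = \left(2232 - 79 \left(1 - 158\right)\right) \left(5294 + 14111\right) = \left(2232 - -12403\right) 19405 = \left(2232 + 12403\right) 19405 = 14635 \cdot 19405 = 283992175$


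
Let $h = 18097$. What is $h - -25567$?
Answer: $43664$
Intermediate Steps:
$h - -25567 = 18097 - -25567 = 18097 + 25567 = 43664$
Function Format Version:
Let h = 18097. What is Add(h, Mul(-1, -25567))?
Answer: 43664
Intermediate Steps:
Add(h, Mul(-1, -25567)) = Add(18097, Mul(-1, -25567)) = Add(18097, 25567) = 43664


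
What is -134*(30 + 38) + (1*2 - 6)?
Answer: -9116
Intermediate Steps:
-134*(30 + 38) + (1*2 - 6) = -134*68 + (2 - 6) = -9112 - 4 = -9116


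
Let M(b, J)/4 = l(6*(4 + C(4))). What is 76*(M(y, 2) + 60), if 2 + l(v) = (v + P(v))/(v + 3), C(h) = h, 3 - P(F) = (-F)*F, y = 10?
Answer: 305824/17 ≈ 17990.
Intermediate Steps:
P(F) = 3 + F² (P(F) = 3 - (-F)*F = 3 - (-1)*F² = 3 + F²)
l(v) = -2 + (3 + v + v²)/(3 + v) (l(v) = -2 + (v + (3 + v²))/(v + 3) = -2 + (3 + v + v²)/(3 + v))
M(b, J) = 3004/17 (M(b, J) = 4*((-3 + (6*(4 + 4))² - 6*(4 + 4))/(3 + 6*(4 + 4))) = 4*((-3 + (6*8)² - 6*8)/(3 + 6*8)) = 4*((-3 + 48² - 1*48)/(3 + 48)) = 4*((-3 + 2304 - 48)/51) = 4*((1/51)*2253) = 4*(751/17) = 3004/17)
76*(M(y, 2) + 60) = 76*(3004/17 + 60) = 76*(4024/17) = 305824/17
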